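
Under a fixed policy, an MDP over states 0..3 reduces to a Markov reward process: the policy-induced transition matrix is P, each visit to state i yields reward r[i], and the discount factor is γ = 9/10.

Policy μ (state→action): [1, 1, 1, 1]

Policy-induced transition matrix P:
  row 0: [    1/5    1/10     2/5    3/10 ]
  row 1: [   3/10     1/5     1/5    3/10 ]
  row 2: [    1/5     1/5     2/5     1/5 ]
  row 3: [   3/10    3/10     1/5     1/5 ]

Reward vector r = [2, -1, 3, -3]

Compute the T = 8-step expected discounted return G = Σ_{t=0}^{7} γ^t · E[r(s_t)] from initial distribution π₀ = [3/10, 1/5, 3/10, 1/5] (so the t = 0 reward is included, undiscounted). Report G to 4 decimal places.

t=0: π = [0.3000, 0.2000, 0.3000, 0.2000], E[r] = 0.7000, γ^t·E[r] = 0.700000, running G = 0.700000
t=1: π = [0.2400, 0.1900, 0.3200, 0.2500], E[r] = 0.5000, γ^t·E[r] = 0.450000, running G = 1.150000
t=2: π = [0.2440, 0.2010, 0.3120, 0.2430], E[r] = 0.4940, γ^t·E[r] = 0.400140, running G = 1.550140
t=3: π = [0.2444, 0.1999, 0.3112, 0.2445], E[r] = 0.4890, γ^t·E[r] = 0.356481, running G = 1.906621
t=4: π = [0.2444, 0.2000, 0.3111, 0.2444], E[r] = 0.4889, γ^t·E[r] = 0.320794, running G = 2.227415
t=5: π = [0.2444, 0.2000, 0.3111, 0.2444], E[r] = 0.4889, γ^t·E[r] = 0.288685, running G = 2.516099
t=6: π = [0.2444, 0.2000, 0.3111, 0.2444], E[r] = 0.4889, γ^t·E[r] = 0.259816, running G = 2.775915
t=7: π = [0.2444, 0.2000, 0.3111, 0.2444], E[r] = 0.4889, γ^t·E[r] = 0.233834, running G = 3.009749

G = 3.0097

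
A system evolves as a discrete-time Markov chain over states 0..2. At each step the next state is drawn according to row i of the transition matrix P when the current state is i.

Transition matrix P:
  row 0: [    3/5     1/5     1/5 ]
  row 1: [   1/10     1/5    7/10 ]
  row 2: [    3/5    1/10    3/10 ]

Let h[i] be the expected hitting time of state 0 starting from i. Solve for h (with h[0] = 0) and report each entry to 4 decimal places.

First-step conditioning: h[0] = 0; for i ≠ 0, h[i] = 1 + Σ_k P[i][k]·h[k].
  h[1] = 1 + 1/5·h[1] + 7/10·h[2]
  h[2] = 1 + 1/10·h[1] + 3/10·h[2]
Solving the 2×2 linear system over states ≠ 0 gives exactly h = [0, 20/7, 90/49] (h[0] = 0 is the target).

h = [0.0000, 2.8571, 1.8367]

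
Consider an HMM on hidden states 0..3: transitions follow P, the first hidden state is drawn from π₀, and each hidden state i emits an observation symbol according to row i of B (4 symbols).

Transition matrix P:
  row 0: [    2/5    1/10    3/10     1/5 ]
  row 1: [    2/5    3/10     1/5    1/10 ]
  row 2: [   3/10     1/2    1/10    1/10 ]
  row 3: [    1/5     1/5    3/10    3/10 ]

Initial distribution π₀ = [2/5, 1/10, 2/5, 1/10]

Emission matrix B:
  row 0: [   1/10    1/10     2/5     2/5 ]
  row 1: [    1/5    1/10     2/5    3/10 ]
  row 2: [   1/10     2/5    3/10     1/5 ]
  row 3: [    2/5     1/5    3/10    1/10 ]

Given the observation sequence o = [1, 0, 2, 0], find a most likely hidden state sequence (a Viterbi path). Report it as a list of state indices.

path = [2, 1, 0, 3]

t=0: δ = [4.000e-02, 1.000e-02, 1.600e-01, 2.000e-02]  (obs o_0=1)
t=1: δ = [4.800e-03, 1.600e-02, 1.600e-03, 6.400e-03]  ψ = [2, 2, 2, 2]  (obs o_1=0)
t=2: δ = [2.560e-03, 1.920e-03, 9.600e-04, 5.760e-04]  ψ = [1, 1, 1, 3]  (obs o_2=2)
t=3: δ = [1.024e-04, 1.152e-04, 7.680e-05, 2.048e-04]  ψ = [0, 1, 0, 0]  (obs o_3=0)
backtrack: best end state = 3; path = [2, 1, 0, 3]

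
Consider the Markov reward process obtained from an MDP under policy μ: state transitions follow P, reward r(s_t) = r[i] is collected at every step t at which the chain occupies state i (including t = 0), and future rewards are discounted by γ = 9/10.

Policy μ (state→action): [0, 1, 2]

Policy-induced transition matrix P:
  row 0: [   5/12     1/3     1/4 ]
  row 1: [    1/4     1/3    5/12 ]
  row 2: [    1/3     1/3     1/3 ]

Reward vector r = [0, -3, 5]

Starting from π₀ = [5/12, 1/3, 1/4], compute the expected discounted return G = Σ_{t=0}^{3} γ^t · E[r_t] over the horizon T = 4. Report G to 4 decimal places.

t=0: π = [0.4167, 0.3333, 0.2500], E[r] = 0.2500, γ^t·E[r] = 0.250000, running G = 0.250000
t=1: π = [0.3403, 0.3333, 0.3264], E[r] = 0.6319, γ^t·E[r] = 0.568750, running G = 0.818750
t=2: π = [0.3339, 0.3333, 0.3328], E[r] = 0.6638, γ^t·E[r] = 0.537656, running G = 1.356406
t=3: π = [0.3334, 0.3333, 0.3333], E[r] = 0.6664, γ^t·E[r] = 0.485824, running G = 1.842230

G = 1.8422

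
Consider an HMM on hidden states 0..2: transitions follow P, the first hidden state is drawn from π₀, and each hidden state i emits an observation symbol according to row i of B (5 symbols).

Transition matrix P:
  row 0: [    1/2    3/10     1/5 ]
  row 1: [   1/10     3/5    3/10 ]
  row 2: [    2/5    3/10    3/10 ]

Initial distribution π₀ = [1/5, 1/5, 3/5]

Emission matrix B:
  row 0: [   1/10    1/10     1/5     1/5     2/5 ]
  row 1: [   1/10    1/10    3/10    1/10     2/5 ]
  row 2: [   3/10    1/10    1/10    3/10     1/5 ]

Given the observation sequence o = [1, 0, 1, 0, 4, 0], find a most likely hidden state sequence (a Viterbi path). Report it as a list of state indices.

t=0: δ = [2.000e-02, 2.000e-02, 6.000e-02]  (obs o_0=1)
t=1: δ = [2.400e-03, 1.800e-03, 5.400e-03]  ψ = [2, 2, 2]  (obs o_1=0)
t=2: δ = [2.160e-04, 1.620e-04, 1.620e-04]  ψ = [2, 2, 2]  (obs o_2=1)
t=3: δ = [1.080e-05, 9.720e-06, 1.458e-05]  ψ = [0, 1, 1]  (obs o_3=0)
t=4: δ = [2.333e-06, 2.333e-06, 8.748e-07]  ψ = [2, 1, 2]  (obs o_4=4)
t=5: δ = [1.166e-07, 1.400e-07, 2.100e-07]  ψ = [0, 1, 1]  (obs o_5=0)
backtrack: best end state = 2; path = [2, 2, 1, 1, 1, 2]

path = [2, 2, 1, 1, 1, 2]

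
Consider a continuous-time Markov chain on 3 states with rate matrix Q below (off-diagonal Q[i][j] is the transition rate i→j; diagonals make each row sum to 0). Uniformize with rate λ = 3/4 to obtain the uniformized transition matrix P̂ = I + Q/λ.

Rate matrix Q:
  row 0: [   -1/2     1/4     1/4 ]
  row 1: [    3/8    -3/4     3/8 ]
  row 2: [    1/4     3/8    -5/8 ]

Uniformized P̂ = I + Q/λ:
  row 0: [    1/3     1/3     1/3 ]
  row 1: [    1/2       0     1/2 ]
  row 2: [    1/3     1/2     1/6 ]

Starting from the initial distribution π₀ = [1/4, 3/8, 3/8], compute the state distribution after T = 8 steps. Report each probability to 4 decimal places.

π = [0.3818, 0.2910, 0.3272]

t=0: π = [0.2500, 0.3750, 0.3750]
t=1: π = [0.3958, 0.2708, 0.3333]
t=2: π = [0.3785, 0.2986, 0.3229]
t=3: π = [0.3831, 0.2876, 0.3293]
t=4: π = [0.3813, 0.2923, 0.3264]
t=5: π = [0.3821, 0.2903, 0.3277]
t=6: π = [0.3817, 0.2912, 0.3271]
t=7: π = [0.3819, 0.2908, 0.3273]
t=8: π = [0.3818, 0.2910, 0.3272]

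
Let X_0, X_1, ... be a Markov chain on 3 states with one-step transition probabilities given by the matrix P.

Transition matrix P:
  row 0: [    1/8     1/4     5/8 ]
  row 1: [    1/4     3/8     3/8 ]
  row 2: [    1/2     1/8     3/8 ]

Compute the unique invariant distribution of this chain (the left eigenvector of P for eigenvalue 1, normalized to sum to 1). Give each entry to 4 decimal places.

π = [0.3235, 0.2206, 0.4559]

Balance equations π_j = Σ_i π_i·P[i][j]:
  π_0 = 1/8·π_0 + 1/4·π_1 + 1/2·π_2
  π_1 = 1/4·π_0 + 3/8·π_1 + 1/8·π_2
  normalize: π_0 + π_1 + π_2 = 1
Solving the linear system gives exactly π = [11/34, 15/68, 31/68].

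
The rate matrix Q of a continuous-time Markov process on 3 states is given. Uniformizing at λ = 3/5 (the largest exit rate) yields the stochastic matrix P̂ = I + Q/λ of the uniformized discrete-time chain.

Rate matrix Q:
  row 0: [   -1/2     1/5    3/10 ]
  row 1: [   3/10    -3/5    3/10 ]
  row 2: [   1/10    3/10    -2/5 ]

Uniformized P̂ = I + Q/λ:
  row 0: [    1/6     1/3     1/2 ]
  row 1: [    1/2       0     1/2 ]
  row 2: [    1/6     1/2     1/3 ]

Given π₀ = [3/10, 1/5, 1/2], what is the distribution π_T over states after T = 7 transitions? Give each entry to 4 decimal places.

t=0: π = [0.3000, 0.2000, 0.5000]
t=1: π = [0.2333, 0.3500, 0.4167]
t=2: π = [0.2833, 0.2861, 0.4306]
t=3: π = [0.2620, 0.3097, 0.4282]
t=4: π = [0.2699, 0.3015, 0.4286]
t=5: π = [0.2672, 0.3043, 0.4286]
t=6: π = [0.2681, 0.3033, 0.4286]
t=7: π = [0.2678, 0.3037, 0.4286]

π = [0.2678, 0.3037, 0.4286]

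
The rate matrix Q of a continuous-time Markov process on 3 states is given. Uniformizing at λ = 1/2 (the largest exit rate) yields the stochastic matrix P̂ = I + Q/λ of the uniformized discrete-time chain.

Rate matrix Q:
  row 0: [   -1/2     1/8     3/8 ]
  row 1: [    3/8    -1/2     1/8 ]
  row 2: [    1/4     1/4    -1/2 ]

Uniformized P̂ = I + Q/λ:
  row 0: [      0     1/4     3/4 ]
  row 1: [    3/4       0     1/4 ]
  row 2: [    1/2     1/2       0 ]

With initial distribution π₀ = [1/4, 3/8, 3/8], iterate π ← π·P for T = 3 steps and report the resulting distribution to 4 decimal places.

t=0: π = [0.2500, 0.3750, 0.3750]
t=1: π = [0.4688, 0.2500, 0.2813]
t=2: π = [0.3281, 0.2578, 0.4141]
t=3: π = [0.4004, 0.2891, 0.3105]

π = [0.4004, 0.2891, 0.3105]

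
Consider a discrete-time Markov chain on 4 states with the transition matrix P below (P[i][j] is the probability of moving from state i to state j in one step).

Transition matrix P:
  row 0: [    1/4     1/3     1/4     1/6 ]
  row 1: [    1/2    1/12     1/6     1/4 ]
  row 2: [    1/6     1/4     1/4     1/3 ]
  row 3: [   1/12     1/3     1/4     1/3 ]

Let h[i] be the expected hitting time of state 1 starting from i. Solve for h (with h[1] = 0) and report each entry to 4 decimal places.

First-step conditioning: h[1] = 0; for i ≠ 1, h[i] = 1 + Σ_k P[i][k]·h[k].
  h[0] = 1 + 1/4·h[0] + 1/4·h[2] + 1/6·h[3]
  h[2] = 1 + 1/6·h[0] + 1/4·h[2] + 1/3·h[3]
  h[3] = 1 + 1/12·h[0] + 1/4·h[2] + 1/3·h[3]
Solving the 3×3 linear system over states ≠ 1 gives exactly h = [16/5, 0, 52/15, 16/5] (h[1] = 0 is the target).

h = [3.2000, 0.0000, 3.4667, 3.2000]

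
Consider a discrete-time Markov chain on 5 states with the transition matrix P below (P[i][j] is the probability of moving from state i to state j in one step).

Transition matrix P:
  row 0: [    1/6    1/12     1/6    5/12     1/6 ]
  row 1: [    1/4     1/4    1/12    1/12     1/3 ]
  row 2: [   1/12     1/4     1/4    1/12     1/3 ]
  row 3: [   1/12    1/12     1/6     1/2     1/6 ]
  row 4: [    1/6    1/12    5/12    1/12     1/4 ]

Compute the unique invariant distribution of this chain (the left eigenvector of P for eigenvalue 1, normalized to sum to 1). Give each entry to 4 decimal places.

Balance equations π_j = Σ_i π_i·P[i][j]:
  π_0 = 1/6·π_0 + 1/4·π_1 + 1/12·π_2 + 1/12·π_3 + 1/6·π_4
  π_1 = 1/12·π_0 + 1/4·π_1 + 1/4·π_2 + 1/12·π_3 + 1/12·π_4
  π_2 = 1/6·π_0 + 1/12·π_1 + 1/4·π_2 + 1/6·π_3 + 5/12·π_4
  π_3 = 5/12·π_0 + 1/12·π_1 + 1/12·π_2 + 1/2·π_3 + 1/12·π_4
  normalize: π_0 + π_1 + π_2 + π_3 + π_4 = 1
Solving the linear system gives exactly π = [897/6380, 171/1160, 55/232, 356/1595, 73/290].

π = [0.1406, 0.1474, 0.2371, 0.2232, 0.2517]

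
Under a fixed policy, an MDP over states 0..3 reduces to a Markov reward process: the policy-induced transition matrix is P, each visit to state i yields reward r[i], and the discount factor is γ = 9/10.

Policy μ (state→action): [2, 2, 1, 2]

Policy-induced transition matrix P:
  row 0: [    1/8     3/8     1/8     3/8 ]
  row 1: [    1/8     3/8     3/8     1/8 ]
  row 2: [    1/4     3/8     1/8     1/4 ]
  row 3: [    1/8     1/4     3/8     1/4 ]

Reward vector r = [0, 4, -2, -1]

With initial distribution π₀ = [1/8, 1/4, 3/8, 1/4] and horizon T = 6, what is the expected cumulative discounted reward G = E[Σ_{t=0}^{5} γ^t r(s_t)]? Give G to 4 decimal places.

G = 2.3062

t=0: π = [0.1250, 0.2500, 0.3750, 0.2500], E[r] = 0.0000, γ^t·E[r] = 0.000000, running G = 0.000000
t=1: π = [0.1719, 0.3438, 0.2500, 0.2344], E[r] = 0.6406, γ^t·E[r] = 0.576563, running G = 0.576563
t=2: π = [0.1563, 0.3457, 0.2695, 0.2285], E[r] = 0.6152, γ^t·E[r] = 0.498340, running G = 1.074902
t=3: π = [0.1587, 0.3464, 0.2686, 0.2263], E[r] = 0.6223, γ^t·E[r] = 0.453667, running G = 1.528570
t=4: π = [0.1586, 0.3467, 0.2682, 0.2265], E[r] = 0.6239, γ^t·E[r] = 0.409362, running G = 1.937931
t=5: π = [0.1585, 0.3467, 0.2683, 0.2265], E[r] = 0.6236, γ^t·E[r] = 0.368248, running G = 2.306179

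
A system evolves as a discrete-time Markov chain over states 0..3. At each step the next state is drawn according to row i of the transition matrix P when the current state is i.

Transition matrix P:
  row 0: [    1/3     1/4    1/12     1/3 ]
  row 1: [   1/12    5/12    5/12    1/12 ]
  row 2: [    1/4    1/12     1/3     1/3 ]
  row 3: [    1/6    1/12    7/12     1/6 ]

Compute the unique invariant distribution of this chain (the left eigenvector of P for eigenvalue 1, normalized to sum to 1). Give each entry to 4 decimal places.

Balance equations π_j = Σ_i π_i·P[i][j]:
  π_0 = 1/3·π_0 + 1/12·π_1 + 1/4·π_2 + 1/6·π_3
  π_1 = 1/4·π_0 + 5/12·π_1 + 1/12·π_2 + 1/12·π_3
  π_2 = 1/12·π_0 + 5/12·π_1 + 1/3·π_2 + 7/12·π_3
  normalize: π_0 + π_1 + π_2 + π_3 = 1
Solving the linear system gives exactly π = [279/1282, 115/641, 228/641, 317/1282].

π = [0.2176, 0.1794, 0.3557, 0.2473]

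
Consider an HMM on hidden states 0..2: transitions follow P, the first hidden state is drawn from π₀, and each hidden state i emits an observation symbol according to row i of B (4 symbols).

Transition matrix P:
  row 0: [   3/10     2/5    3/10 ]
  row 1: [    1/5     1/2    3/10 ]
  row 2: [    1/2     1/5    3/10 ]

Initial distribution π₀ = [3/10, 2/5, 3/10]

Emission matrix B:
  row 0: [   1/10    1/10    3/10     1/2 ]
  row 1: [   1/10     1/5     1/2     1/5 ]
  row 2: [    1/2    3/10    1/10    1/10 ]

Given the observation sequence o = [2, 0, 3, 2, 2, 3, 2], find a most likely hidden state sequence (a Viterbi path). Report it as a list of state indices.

t=0: δ = [9.000e-02, 2.000e-01, 3.000e-02]  (obs o_0=2)
t=1: δ = [4.000e-03, 1.000e-02, 3.000e-02]  ψ = [1, 1, 1]  (obs o_1=0)
t=2: δ = [7.500e-03, 1.200e-03, 9.000e-04]  ψ = [2, 2, 2]  (obs o_2=3)
t=3: δ = [6.750e-04, 1.500e-03, 2.250e-04]  ψ = [0, 0, 0]  (obs o_3=2)
t=4: δ = [9.000e-05, 3.750e-04, 4.500e-05]  ψ = [1, 1, 1]  (obs o_4=2)
t=5: δ = [3.750e-05, 3.750e-05, 1.125e-05]  ψ = [1, 1, 1]  (obs o_5=3)
t=6: δ = [3.375e-06, 9.375e-06, 1.125e-06]  ψ = [0, 1, 0]  (obs o_6=2)
backtrack: best end state = 1; path = [1, 2, 0, 1, 1, 1, 1]

path = [1, 2, 0, 1, 1, 1, 1]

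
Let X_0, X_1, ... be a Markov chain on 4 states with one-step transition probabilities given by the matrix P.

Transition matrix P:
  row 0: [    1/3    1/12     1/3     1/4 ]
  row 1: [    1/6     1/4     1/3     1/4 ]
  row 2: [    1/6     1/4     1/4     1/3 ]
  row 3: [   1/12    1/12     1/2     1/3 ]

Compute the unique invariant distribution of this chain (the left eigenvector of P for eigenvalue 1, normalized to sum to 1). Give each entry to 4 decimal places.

Balance equations π_j = Σ_i π_i·P[i][j]:
  π_0 = 1/3·π_0 + 1/6·π_1 + 1/6·π_2 + 1/12·π_3
  π_1 = 1/12·π_0 + 1/4·π_1 + 1/4·π_2 + 1/12·π_3
  π_2 = 1/3·π_0 + 1/3·π_1 + 1/4·π_2 + 1/2·π_3
  normalize: π_0 + π_1 + π_2 + π_3 = 1
Solving the linear system gives exactly π = [239/1410, 241/1410, 50/141, 43/141].

π = [0.1695, 0.1709, 0.3546, 0.3050]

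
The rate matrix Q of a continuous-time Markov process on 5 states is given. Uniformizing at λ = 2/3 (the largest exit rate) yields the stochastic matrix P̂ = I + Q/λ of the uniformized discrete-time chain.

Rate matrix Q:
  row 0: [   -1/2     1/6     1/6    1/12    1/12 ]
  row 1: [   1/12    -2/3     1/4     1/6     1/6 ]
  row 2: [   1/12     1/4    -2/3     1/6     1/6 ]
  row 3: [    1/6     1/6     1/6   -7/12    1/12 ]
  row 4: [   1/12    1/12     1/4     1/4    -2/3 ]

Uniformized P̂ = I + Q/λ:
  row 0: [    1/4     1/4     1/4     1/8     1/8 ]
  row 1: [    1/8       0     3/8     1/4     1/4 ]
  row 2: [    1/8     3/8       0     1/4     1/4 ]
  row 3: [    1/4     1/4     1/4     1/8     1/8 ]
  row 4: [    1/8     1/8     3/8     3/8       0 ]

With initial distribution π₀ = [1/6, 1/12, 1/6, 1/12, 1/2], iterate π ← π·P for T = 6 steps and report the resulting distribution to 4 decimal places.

t=0: π = [0.1667, 0.0833, 0.1667, 0.0833, 0.5000]
t=1: π = [0.1563, 0.1875, 0.2813, 0.2813, 0.0938]
t=2: π = [0.1797, 0.2266, 0.2148, 0.2070, 0.1719]
t=3: π = [0.1733, 0.1987, 0.2461, 0.2231, 0.1587]
t=4: π = [0.1746, 0.2112, 0.2332, 0.2203, 0.1608]
t=5: π = [0.1744, 0.2062, 0.2382, 0.2207, 0.1605]
t=6: π = [0.1744, 0.2082, 0.2363, 0.2207, 0.1605]

π = [0.1744, 0.2082, 0.2363, 0.2207, 0.1605]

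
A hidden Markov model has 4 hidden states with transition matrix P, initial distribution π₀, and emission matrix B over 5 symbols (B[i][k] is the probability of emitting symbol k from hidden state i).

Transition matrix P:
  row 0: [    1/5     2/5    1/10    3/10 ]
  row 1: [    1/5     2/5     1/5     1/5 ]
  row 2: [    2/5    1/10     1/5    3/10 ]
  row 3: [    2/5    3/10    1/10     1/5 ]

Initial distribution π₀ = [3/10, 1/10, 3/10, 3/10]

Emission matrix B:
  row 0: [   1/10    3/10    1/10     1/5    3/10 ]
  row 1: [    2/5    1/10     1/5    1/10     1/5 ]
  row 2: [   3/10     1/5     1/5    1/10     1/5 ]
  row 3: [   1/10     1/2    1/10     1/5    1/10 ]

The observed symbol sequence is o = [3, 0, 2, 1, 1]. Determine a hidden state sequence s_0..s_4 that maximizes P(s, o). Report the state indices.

path = [0, 1, 1, 3, 0]

t=0: δ = [6.000e-02, 1.000e-02, 3.000e-02, 6.000e-02]  (obs o_0=3)
t=1: δ = [2.400e-03, 9.600e-03, 1.800e-03, 1.800e-03]  ψ = [3, 0, 0, 0]  (obs o_1=0)
t=2: δ = [1.920e-04, 7.680e-04, 3.840e-04, 1.920e-04]  ψ = [1, 1, 1, 1]  (obs o_2=2)
t=3: δ = [4.608e-05, 3.072e-05, 3.072e-05, 7.680e-05]  ψ = [1, 1, 1, 1]  (obs o_3=1)
t=4: δ = [9.216e-06, 2.304e-06, 1.536e-06, 7.680e-06]  ψ = [3, 3, 3, 3]  (obs o_4=1)
backtrack: best end state = 0; path = [0, 1, 1, 3, 0]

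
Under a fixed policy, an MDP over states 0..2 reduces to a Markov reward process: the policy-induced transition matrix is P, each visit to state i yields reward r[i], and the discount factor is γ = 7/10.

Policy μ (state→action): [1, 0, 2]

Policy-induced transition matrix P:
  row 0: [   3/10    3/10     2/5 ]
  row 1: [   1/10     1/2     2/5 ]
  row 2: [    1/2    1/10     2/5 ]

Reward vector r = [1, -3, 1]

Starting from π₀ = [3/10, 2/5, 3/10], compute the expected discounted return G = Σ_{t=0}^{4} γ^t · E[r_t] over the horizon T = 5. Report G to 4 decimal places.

G = -0.9238

t=0: π = [0.3000, 0.4000, 0.3000], E[r] = -0.6000, γ^t·E[r] = -0.600000, running G = -0.600000
t=1: π = [0.2800, 0.3200, 0.4000], E[r] = -0.2800, γ^t·E[r] = -0.196000, running G = -0.796000
t=2: π = [0.3160, 0.2840, 0.4000], E[r] = -0.1360, γ^t·E[r] = -0.066640, running G = -0.862640
t=3: π = [0.3232, 0.2768, 0.4000], E[r] = -0.1072, γ^t·E[r] = -0.036770, running G = -0.899410
t=4: π = [0.3246, 0.2754, 0.4000], E[r] = -0.1014, γ^t·E[r] = -0.024356, running G = -0.923765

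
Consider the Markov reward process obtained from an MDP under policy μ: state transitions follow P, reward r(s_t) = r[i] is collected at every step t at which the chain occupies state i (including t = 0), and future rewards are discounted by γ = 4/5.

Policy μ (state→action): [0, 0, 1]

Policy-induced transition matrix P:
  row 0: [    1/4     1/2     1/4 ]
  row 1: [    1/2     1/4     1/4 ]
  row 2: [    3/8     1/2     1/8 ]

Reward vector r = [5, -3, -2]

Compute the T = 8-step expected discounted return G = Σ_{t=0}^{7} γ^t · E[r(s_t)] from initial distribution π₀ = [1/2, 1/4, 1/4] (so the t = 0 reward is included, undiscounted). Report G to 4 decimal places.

t=0: π = [0.5000, 0.2500, 0.2500], E[r] = 1.2500, γ^t·E[r] = 1.250000, running G = 1.250000
t=1: π = [0.3438, 0.4375, 0.2188], E[r] = -0.0313, γ^t·E[r] = -0.025000, running G = 1.225000
t=2: π = [0.3867, 0.3906, 0.2227], E[r] = 0.3164, γ^t·E[r] = 0.202500, running G = 1.427500
t=3: π = [0.3755, 0.4023, 0.2222], E[r] = 0.2261, γ^t·E[r] = 0.115750, running G = 1.543250
t=4: π = [0.3784, 0.3994, 0.2222], E[r] = 0.2491, γ^t·E[r] = 0.102025, running G = 1.645275
t=5: π = [0.3776, 0.4001, 0.2222], E[r] = 0.2433, γ^t·E[r] = 0.079718, running G = 1.724993
t=6: π = [0.3778, 0.4000, 0.2222], E[r] = 0.2447, γ^t·E[r] = 0.064156, running G = 1.789149
t=7: π = [0.3778, 0.4000, 0.2222], E[r] = 0.2444, γ^t·E[r] = 0.051248, running G = 1.840397

G = 1.8404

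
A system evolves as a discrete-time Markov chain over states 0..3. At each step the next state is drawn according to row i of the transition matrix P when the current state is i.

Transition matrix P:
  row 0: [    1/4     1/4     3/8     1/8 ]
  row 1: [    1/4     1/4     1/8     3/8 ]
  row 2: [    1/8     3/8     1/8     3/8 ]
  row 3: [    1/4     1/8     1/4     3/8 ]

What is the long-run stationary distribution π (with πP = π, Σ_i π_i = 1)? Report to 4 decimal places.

π = [0.2224, 0.2376, 0.2205, 0.3194]

Balance equations π_j = Σ_i π_i·P[i][j]:
  π_0 = 1/4·π_0 + 1/4·π_1 + 1/8·π_2 + 1/4·π_3
  π_1 = 1/4·π_0 + 1/4·π_1 + 3/8·π_2 + 1/8·π_3
  π_2 = 3/8·π_0 + 1/8·π_1 + 1/8·π_2 + 1/4·π_3
  normalize: π_0 + π_1 + π_2 + π_3 = 1
Solving the linear system gives exactly π = [117/526, 125/526, 58/263, 84/263].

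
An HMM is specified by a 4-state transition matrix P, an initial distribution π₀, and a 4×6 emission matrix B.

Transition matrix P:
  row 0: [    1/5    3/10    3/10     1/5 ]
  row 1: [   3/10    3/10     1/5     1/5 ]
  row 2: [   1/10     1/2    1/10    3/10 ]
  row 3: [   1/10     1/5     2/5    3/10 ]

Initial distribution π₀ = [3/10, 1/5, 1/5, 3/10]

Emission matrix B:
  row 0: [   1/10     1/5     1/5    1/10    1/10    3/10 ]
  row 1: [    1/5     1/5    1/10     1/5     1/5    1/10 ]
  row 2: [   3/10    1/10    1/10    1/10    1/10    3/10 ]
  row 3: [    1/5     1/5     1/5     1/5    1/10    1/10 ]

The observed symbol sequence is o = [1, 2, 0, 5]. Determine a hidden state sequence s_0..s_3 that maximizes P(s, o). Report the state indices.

path = [3, 3, 3, 2]

t=0: δ = [6.000e-02, 4.000e-02, 2.000e-02, 6.000e-02]  (obs o_0=1)
t=1: δ = [2.400e-03, 1.800e-03, 2.400e-03, 3.600e-03]  ψ = [0, 0, 3, 3]  (obs o_1=2)
t=2: δ = [5.400e-05, 2.400e-04, 4.320e-04, 2.160e-04]  ψ = [1, 2, 3, 3]  (obs o_2=0)
t=3: δ = [2.160e-05, 2.160e-05, 2.592e-05, 1.296e-05]  ψ = [1, 2, 3, 2]  (obs o_3=5)
backtrack: best end state = 2; path = [3, 3, 3, 2]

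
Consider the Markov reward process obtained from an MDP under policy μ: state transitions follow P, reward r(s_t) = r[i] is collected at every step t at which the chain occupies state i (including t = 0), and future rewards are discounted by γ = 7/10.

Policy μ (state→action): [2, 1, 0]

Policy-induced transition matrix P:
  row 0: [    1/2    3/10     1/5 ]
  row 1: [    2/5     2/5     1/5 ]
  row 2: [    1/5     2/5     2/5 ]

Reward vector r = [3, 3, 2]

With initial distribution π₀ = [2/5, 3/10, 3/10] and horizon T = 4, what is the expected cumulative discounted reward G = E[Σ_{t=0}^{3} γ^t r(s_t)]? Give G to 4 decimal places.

t=0: π = [0.4000, 0.3000, 0.3000], E[r] = 2.7000, γ^t·E[r] = 2.700000, running G = 2.700000
t=1: π = [0.3800, 0.3600, 0.2600], E[r] = 2.7400, γ^t·E[r] = 1.918000, running G = 4.618000
t=2: π = [0.3860, 0.3620, 0.2520], E[r] = 2.7480, γ^t·E[r] = 1.346520, running G = 5.964520
t=3: π = [0.3882, 0.3614, 0.2504], E[r] = 2.7496, γ^t·E[r] = 0.943113, running G = 6.907633

G = 6.9076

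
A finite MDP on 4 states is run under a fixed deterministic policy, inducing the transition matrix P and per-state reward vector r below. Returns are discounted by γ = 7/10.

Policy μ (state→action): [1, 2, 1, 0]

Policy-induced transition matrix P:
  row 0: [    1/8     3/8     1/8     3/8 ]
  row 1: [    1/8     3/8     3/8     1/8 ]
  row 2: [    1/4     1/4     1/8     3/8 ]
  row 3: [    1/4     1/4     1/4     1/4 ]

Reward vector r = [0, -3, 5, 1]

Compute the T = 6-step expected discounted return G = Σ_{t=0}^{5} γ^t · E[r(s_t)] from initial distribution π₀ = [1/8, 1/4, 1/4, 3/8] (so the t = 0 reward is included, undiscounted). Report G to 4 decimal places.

t=0: π = [0.1250, 0.2500, 0.2500, 0.3750], E[r] = 0.8750, γ^t·E[r] = 0.875000, running G = 0.875000
t=1: π = [0.2031, 0.2969, 0.2344, 0.2656], E[r] = 0.5469, γ^t·E[r] = 0.382813, running G = 1.257813
t=2: π = [0.1875, 0.3125, 0.2324, 0.2676], E[r] = 0.4922, γ^t·E[r] = 0.241172, running G = 1.498984
t=3: π = [0.1875, 0.3125, 0.2366, 0.2634], E[r] = 0.5088, γ^t·E[r] = 0.174515, running G = 1.673499
t=4: π = [0.1875, 0.3125, 0.2361, 0.2639], E[r] = 0.5067, γ^t·E[r] = 0.121662, running G = 1.795161
t=5: π = [0.1875, 0.3125, 0.2361, 0.2639], E[r] = 0.5070, γ^t·E[r] = 0.085207, running G = 1.880368

G = 1.8804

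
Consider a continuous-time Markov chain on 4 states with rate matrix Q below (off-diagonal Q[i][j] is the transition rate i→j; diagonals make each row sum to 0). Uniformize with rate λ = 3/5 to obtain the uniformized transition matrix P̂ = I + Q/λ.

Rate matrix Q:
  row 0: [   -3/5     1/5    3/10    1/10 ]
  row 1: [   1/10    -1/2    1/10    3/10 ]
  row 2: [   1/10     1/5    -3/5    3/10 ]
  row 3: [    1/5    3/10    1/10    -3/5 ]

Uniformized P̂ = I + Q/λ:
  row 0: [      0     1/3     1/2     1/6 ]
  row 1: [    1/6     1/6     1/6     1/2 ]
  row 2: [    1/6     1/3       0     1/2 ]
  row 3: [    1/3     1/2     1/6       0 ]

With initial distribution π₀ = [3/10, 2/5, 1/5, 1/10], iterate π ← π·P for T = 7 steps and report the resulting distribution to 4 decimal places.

t=0: π = [0.3000, 0.4000, 0.2000, 0.1000]
t=1: π = [0.1333, 0.2833, 0.2333, 0.3500]
t=2: π = [0.2028, 0.3444, 0.1722, 0.2806]
t=3: π = [0.1796, 0.3227, 0.2056, 0.2921]
t=4: π = [0.1854, 0.3282, 0.1923, 0.2941]
t=5: π = [0.1848, 0.3276, 0.1964, 0.2912]
t=6: π = [0.1844, 0.3273, 0.1955, 0.2928]
t=7: π = [0.1847, 0.3276, 0.1955, 0.2921]

π = [0.1847, 0.3276, 0.1955, 0.2921]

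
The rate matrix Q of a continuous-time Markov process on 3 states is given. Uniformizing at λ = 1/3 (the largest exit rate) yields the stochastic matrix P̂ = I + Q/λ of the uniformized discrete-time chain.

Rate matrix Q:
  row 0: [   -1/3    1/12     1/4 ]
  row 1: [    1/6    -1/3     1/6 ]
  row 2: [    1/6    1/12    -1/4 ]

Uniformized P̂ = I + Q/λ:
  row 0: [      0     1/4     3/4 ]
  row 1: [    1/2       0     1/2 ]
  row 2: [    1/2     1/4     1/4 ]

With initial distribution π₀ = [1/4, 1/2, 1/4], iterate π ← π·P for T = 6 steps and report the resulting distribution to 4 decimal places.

t=0: π = [0.2500, 0.5000, 0.2500]
t=1: π = [0.3750, 0.1250, 0.5000]
t=2: π = [0.3125, 0.2188, 0.4688]
t=3: π = [0.3438, 0.1953, 0.4609]
t=4: π = [0.3281, 0.2012, 0.4707]
t=5: π = [0.3359, 0.1997, 0.4644]
t=6: π = [0.3320, 0.2001, 0.4679]

π = [0.3320, 0.2001, 0.4679]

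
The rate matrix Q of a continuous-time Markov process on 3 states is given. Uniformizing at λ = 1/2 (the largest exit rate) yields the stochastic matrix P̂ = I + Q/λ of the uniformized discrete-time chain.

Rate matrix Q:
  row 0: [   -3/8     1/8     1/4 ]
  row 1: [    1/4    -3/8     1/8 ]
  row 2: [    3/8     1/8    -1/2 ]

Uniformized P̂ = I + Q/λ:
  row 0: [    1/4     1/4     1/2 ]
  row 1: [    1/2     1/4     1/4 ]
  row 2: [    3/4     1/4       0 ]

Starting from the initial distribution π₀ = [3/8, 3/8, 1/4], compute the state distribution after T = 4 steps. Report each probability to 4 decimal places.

t=0: π = [0.3750, 0.3750, 0.2500]
t=1: π = [0.4688, 0.2500, 0.2813]
t=2: π = [0.4531, 0.2500, 0.2969]
t=3: π = [0.4609, 0.2500, 0.2891]
t=4: π = [0.4570, 0.2500, 0.2930]

π = [0.4570, 0.2500, 0.2930]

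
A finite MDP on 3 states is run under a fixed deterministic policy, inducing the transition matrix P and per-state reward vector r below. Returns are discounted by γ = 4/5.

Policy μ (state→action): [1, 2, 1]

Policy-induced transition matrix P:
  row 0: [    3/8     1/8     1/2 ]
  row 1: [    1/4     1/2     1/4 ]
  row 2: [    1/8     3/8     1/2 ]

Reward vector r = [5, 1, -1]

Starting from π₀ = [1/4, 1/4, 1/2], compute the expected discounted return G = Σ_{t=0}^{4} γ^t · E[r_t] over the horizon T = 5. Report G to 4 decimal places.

G = 3.4828

t=0: π = [0.2500, 0.2500, 0.5000], E[r] = 1.0000, γ^t·E[r] = 1.000000, running G = 1.000000
t=1: π = [0.2188, 0.3438, 0.4375], E[r] = 1.0000, γ^t·E[r] = 0.800000, running G = 1.800000
t=2: π = [0.2227, 0.3633, 0.4141], E[r] = 1.0625, γ^t·E[r] = 0.680000, running G = 2.480000
t=3: π = [0.2261, 0.3647, 0.4092], E[r] = 1.0859, γ^t·E[r] = 0.556000, running G = 3.036000
t=4: π = [0.2271, 0.3641, 0.4088], E[r] = 1.0908, γ^t·E[r] = 0.446800, running G = 3.482800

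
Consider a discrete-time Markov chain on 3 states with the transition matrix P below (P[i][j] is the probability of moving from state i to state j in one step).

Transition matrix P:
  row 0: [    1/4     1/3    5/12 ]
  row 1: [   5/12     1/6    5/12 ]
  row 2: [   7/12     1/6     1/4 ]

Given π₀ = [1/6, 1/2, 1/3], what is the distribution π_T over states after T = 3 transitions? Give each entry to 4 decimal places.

t=0: π = [0.1667, 0.5000, 0.3333]
t=1: π = [0.4444, 0.1944, 0.3611]
t=2: π = [0.4028, 0.2407, 0.3565]
t=3: π = [0.4090, 0.2338, 0.3573]

π = [0.4090, 0.2338, 0.3573]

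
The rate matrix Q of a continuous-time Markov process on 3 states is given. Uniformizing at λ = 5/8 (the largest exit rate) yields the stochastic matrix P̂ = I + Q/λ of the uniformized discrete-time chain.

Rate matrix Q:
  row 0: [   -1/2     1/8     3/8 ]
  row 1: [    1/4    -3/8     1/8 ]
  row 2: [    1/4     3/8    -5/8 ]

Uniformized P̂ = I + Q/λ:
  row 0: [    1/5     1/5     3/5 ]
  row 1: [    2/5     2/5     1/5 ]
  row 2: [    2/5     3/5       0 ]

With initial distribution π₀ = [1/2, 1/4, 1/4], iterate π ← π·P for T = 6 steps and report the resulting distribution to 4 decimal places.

t=0: π = [0.5000, 0.2500, 0.2500]
t=1: π = [0.3000, 0.3500, 0.3500]
t=2: π = [0.3400, 0.4100, 0.2500]
t=3: π = [0.3320, 0.3820, 0.2860]
t=4: π = [0.3336, 0.3908, 0.2756]
t=5: π = [0.3333, 0.3884, 0.2783]
t=6: π = [0.3333, 0.3890, 0.2776]

π = [0.3333, 0.3890, 0.2776]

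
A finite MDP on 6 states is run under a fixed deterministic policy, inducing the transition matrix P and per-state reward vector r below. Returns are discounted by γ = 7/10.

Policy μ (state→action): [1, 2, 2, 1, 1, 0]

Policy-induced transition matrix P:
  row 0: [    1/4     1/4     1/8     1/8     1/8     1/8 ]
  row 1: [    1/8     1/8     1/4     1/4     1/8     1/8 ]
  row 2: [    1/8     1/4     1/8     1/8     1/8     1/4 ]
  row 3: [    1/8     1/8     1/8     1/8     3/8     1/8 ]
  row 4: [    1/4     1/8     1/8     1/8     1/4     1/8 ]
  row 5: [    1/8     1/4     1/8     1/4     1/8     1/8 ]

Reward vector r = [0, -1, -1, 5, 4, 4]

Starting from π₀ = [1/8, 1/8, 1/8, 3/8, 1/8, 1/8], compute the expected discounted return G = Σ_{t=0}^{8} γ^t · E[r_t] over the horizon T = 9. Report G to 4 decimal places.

G = 6.7518

t=0: π = [0.1250, 0.1250, 0.1250, 0.3750, 0.1250, 0.1250], E[r] = 2.6250, γ^t·E[r] = 2.625000, running G = 2.625000
t=1: π = [0.1563, 0.1719, 0.1406, 0.1563, 0.2344, 0.1406], E[r] = 1.9688, γ^t·E[r] = 1.378125, running G = 4.003125
t=2: π = [0.1738, 0.1797, 0.1465, 0.1641, 0.1934, 0.1426], E[r] = 1.8379, γ^t·E[r] = 0.900566, running G = 4.903691
t=3: π = [0.1709, 0.1829, 0.1475, 0.1653, 0.1902, 0.1433], E[r] = 1.8301, γ^t·E[r] = 0.627717, running G = 5.531408
t=4: π = [0.1701, 0.1827, 0.1479, 0.1658, 0.1901, 0.1434], E[r] = 1.8324, γ^t·E[r] = 0.439959, running G = 5.971367
t=5: π = [0.1700, 0.1827, 0.1478, 0.1658, 0.1902, 0.1435], E[r] = 1.8331, γ^t·E[r] = 0.308084, running G = 6.279451
t=6: π = [0.1700, 0.1827, 0.1478, 0.1658, 0.1902, 0.1435], E[r] = 1.8331, γ^t·E[r] = 0.215667, running G = 6.495117
t=7: π = [0.1700, 0.1827, 0.1478, 0.1658, 0.1902, 0.1435], E[r] = 1.8331, γ^t·E[r] = 0.150967, running G = 6.646084
t=8: π = [0.1700, 0.1827, 0.1478, 0.1658, 0.1902, 0.1435], E[r] = 1.8331, γ^t·E[r] = 0.105677, running G = 6.751761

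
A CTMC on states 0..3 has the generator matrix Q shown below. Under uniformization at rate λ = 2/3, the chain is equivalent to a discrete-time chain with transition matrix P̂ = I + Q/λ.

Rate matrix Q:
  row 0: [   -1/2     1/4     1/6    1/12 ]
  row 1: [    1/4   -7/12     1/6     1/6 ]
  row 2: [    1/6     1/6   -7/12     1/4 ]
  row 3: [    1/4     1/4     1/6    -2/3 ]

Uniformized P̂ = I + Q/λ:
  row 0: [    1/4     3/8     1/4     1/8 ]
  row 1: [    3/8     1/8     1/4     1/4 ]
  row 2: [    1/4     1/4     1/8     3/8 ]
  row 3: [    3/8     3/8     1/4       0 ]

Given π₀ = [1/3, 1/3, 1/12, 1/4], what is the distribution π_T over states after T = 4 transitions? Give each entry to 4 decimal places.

π = [0.3085, 0.2775, 0.2222, 0.1918]

t=0: π = [0.3333, 0.3333, 0.0833, 0.2500]
t=1: π = [0.3229, 0.2813, 0.2396, 0.1563]
t=2: π = [0.3047, 0.2747, 0.2201, 0.2005]
t=3: π = [0.3094, 0.2788, 0.2225, 0.1893]
t=4: π = [0.3085, 0.2775, 0.2222, 0.1918]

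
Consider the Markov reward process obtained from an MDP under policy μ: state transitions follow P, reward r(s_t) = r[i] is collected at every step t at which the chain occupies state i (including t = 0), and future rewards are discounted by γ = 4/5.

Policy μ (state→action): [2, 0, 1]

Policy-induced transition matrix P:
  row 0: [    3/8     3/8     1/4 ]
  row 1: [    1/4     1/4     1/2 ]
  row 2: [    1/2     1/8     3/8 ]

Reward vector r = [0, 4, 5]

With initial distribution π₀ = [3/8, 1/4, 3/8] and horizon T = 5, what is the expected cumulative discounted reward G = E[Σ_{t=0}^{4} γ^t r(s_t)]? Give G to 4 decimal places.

t=0: π = [0.3750, 0.2500, 0.3750], E[r] = 2.8750, γ^t·E[r] = 2.875000, running G = 2.875000
t=1: π = [0.3906, 0.2500, 0.3594], E[r] = 2.7969, γ^t·E[r] = 2.237500, running G = 5.112500
t=2: π = [0.3887, 0.2539, 0.3574], E[r] = 2.8027, γ^t·E[r] = 1.793750, running G = 6.906250
t=3: π = [0.3879, 0.2539, 0.3582], E[r] = 2.8064, γ^t·E[r] = 1.436875, running G = 8.343125
t=4: π = [0.3880, 0.2537, 0.3582], E[r] = 2.8061, γ^t·E[r] = 1.149388, running G = 9.492513

G = 9.4925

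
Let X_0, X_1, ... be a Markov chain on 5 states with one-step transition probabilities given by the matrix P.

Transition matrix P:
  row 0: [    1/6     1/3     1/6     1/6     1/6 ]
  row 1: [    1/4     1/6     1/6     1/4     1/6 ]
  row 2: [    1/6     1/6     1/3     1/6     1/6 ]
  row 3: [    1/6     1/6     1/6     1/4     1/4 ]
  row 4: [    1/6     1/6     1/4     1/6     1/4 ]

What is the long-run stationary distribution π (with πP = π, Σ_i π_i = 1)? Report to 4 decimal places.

π = [0.1831, 0.1972, 0.2200, 0.1997, 0.2000]

Balance equations π_j = Σ_i π_i·P[i][j]:
  π_0 = 1/6·π_0 + 1/4·π_1 + 1/6·π_2 + 1/6·π_3 + 1/6·π_4
  π_1 = 1/3·π_0 + 1/6·π_1 + 1/6·π_2 + 1/6·π_3 + 1/6·π_4
  π_2 = 1/6·π_0 + 1/6·π_1 + 1/3·π_2 + 1/6·π_3 + 1/4·π_4
  π_3 = 1/6·π_0 + 1/4·π_1 + 1/6·π_2 + 1/4·π_3 + 1/6·π_4
  normalize: π_0 + π_1 + π_2 + π_3 + π_4 = 1
Solving the linear system gives exactly π = [13/71, 14/71, 1890/8591, 156/781, 1718/8591].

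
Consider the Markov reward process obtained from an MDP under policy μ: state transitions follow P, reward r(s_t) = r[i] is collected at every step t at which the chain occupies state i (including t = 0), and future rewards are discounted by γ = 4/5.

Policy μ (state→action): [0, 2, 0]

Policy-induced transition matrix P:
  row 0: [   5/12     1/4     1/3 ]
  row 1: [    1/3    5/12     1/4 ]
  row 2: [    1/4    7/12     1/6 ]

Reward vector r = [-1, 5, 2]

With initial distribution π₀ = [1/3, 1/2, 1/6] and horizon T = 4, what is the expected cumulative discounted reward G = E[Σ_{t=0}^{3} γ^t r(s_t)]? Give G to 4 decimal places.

G = 6.7200

t=0: π = [0.3333, 0.5000, 0.1667], E[r] = 2.5000, γ^t·E[r] = 2.500000, running G = 2.500000
t=1: π = [0.3472, 0.3889, 0.2639], E[r] = 2.1250, γ^t·E[r] = 1.700000, running G = 4.200000
t=2: π = [0.3403, 0.4028, 0.2569], E[r] = 2.1875, γ^t·E[r] = 1.400000, running G = 5.600000
t=3: π = [0.3403, 0.4028, 0.2569], E[r] = 2.1875, γ^t·E[r] = 1.120000, running G = 6.720000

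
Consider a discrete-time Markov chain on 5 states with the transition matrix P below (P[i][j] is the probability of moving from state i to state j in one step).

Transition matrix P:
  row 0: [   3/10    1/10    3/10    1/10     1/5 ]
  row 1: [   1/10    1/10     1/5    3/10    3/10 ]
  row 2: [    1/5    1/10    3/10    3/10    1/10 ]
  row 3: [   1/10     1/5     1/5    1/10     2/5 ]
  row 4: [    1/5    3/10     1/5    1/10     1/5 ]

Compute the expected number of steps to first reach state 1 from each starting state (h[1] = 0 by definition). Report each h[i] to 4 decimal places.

First-step conditioning: h[1] = 0; for i ≠ 1, h[i] = 1 + Σ_k P[i][k]·h[k].
  h[0] = 1 + 3/10·h[0] + 3/10·h[2] + 1/10·h[3] + 1/5·h[4]
  h[2] = 1 + 1/5·h[0] + 3/10·h[2] + 3/10·h[3] + 1/10·h[4]
  h[3] = 1 + 1/10·h[0] + 1/5·h[2] + 1/10·h[3] + 2/5·h[4]
  h[4] = 1 + 1/5·h[0] + 1/5·h[2] + 1/10·h[3] + 1/5·h[4]
Solving the 4×4 linear system over states ≠ 1 gives exactly h = [10140/1583, 0, 10060/1583, 8730/1583, 8120/1583] (h[1] = 0 is the target).

h = [6.4056, 0.0000, 6.3550, 5.5148, 5.1295]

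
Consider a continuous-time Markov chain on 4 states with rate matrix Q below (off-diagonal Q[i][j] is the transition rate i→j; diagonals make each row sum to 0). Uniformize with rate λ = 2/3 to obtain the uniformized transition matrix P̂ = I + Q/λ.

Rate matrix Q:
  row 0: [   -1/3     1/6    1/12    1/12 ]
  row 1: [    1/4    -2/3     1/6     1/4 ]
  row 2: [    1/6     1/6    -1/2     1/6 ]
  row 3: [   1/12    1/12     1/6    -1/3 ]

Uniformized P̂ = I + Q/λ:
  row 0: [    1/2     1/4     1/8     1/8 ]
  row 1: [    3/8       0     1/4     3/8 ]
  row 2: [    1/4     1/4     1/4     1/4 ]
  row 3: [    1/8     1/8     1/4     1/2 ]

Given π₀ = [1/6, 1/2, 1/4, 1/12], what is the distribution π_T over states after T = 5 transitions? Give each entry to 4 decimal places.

π = [0.3102, 0.1690, 0.2112, 0.3096]

t=0: π = [0.1667, 0.5000, 0.2500, 0.0833]
t=1: π = [0.3438, 0.1146, 0.2292, 0.3125]
t=2: π = [0.3112, 0.1823, 0.2070, 0.2995]
t=3: π = [0.3132, 0.1670, 0.2111, 0.3088]
t=4: π = [0.3106, 0.1697, 0.2109, 0.3089]
t=5: π = [0.3102, 0.1690, 0.2112, 0.3096]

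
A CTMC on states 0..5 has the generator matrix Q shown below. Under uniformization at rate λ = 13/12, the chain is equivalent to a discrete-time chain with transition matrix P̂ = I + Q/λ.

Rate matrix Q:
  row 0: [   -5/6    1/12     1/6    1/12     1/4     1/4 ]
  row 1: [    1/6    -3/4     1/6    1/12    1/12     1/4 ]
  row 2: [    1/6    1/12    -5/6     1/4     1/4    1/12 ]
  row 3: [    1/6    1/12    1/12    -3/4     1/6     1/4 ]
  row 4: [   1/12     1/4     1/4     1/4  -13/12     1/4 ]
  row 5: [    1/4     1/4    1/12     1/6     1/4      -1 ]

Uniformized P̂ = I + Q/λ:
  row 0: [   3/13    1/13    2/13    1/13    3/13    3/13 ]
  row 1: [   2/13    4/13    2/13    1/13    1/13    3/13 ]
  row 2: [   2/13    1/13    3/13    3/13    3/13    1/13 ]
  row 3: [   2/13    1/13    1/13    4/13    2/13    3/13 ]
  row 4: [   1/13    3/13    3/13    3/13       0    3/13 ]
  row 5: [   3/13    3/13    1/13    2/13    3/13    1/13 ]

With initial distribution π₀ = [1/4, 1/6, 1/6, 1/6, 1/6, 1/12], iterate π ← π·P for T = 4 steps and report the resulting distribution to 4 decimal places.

π = [0.1688, 0.1670, 0.1496, 0.1792, 0.1556, 0.1799]

t=0: π = [0.2500, 0.1667, 0.1667, 0.1667, 0.1667, 0.0833]
t=1: π = [0.1667, 0.1538, 0.1603, 0.1731, 0.1538, 0.1923]
t=2: π = [0.1696, 0.1657, 0.1499, 0.1800, 0.1583, 0.1765]
t=3: π = [0.1683, 0.1667, 0.1501, 0.1794, 0.1549, 0.1805]
t=4: π = [0.1688, 0.1670, 0.1496, 0.1792, 0.1556, 0.1799]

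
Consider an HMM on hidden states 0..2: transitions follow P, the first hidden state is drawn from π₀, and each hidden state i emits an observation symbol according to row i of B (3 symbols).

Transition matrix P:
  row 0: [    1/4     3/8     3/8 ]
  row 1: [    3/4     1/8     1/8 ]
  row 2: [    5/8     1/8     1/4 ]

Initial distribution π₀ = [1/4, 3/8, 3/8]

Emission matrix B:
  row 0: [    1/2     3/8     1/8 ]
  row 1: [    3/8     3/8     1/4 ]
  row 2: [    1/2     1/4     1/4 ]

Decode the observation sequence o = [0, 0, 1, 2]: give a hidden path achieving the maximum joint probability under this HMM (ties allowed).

path = [2, 0, 1, 0]

t=0: δ = [1.250e-01, 1.406e-01, 1.875e-01]  (obs o_0=0)
t=1: δ = [5.859e-02, 1.758e-02, 2.344e-02]  ψ = [2, 0, 0]  (obs o_1=0)
t=2: δ = [5.493e-03, 8.240e-03, 5.493e-03]  ψ = [0, 0, 0]  (obs o_2=1)
t=3: δ = [7.725e-04, 5.150e-04, 5.150e-04]  ψ = [1, 0, 0]  (obs o_3=2)
backtrack: best end state = 0; path = [2, 0, 1, 0]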